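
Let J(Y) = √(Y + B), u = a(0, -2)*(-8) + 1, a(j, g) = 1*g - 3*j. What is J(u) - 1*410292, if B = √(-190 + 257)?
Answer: -410292 + √(17 + √67) ≈ -4.1029e+5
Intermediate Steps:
B = √67 ≈ 8.1853
a(j, g) = g - 3*j
u = 17 (u = (-2 - 3*0)*(-8) + 1 = (-2 + 0)*(-8) + 1 = -2*(-8) + 1 = 16 + 1 = 17)
J(Y) = √(Y + √67)
J(u) - 1*410292 = √(17 + √67) - 1*410292 = √(17 + √67) - 410292 = -410292 + √(17 + √67)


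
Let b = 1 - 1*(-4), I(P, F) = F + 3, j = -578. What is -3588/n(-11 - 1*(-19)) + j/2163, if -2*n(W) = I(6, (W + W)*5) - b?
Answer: 198418/2163 ≈ 91.733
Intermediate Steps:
I(P, F) = 3 + F
b = 5 (b = 1 + 4 = 5)
n(W) = 1 - 5*W (n(W) = -((3 + (W + W)*5) - 1*5)/2 = -((3 + (2*W)*5) - 5)/2 = -((3 + 10*W) - 5)/2 = -(-2 + 10*W)/2 = 1 - 5*W)
-3588/n(-11 - 1*(-19)) + j/2163 = -3588/(1 - 5*(-11 - 1*(-19))) - 578/2163 = -3588/(1 - 5*(-11 + 19)) - 578*1/2163 = -3588/(1 - 5*8) - 578/2163 = -3588/(1 - 40) - 578/2163 = -3588/(-39) - 578/2163 = -3588*(-1/39) - 578/2163 = 92 - 578/2163 = 198418/2163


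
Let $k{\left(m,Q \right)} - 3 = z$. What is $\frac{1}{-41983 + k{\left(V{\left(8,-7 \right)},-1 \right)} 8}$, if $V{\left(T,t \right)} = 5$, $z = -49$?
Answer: $- \frac{1}{42351} \approx -2.3612 \cdot 10^{-5}$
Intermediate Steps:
$k{\left(m,Q \right)} = -46$ ($k{\left(m,Q \right)} = 3 - 49 = -46$)
$\frac{1}{-41983 + k{\left(V{\left(8,-7 \right)},-1 \right)} 8} = \frac{1}{-41983 - 368} = \frac{1}{-42351} = - \frac{1}{42351}$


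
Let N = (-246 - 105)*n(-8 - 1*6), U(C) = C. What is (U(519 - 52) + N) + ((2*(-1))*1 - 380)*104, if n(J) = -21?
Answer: -31890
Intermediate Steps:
N = 7371 (N = (-246 - 105)*(-21) = -351*(-21) = 7371)
(U(519 - 52) + N) + ((2*(-1))*1 - 380)*104 = ((519 - 52) + 7371) + ((2*(-1))*1 - 380)*104 = (467 + 7371) + (-2*1 - 380)*104 = 7838 + (-2 - 380)*104 = 7838 - 382*104 = 7838 - 39728 = -31890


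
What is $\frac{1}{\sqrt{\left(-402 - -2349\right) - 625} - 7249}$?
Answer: $- \frac{7249}{52546679} - \frac{\sqrt{1322}}{52546679} \approx -0.00013865$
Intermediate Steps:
$\frac{1}{\sqrt{\left(-402 - -2349\right) - 625} - 7249} = \frac{1}{\sqrt{\left(-402 + 2349\right) - 625} - 7249} = \frac{1}{\sqrt{1947 - 625} - 7249} = \frac{1}{\sqrt{1322} - 7249} = \frac{1}{-7249 + \sqrt{1322}}$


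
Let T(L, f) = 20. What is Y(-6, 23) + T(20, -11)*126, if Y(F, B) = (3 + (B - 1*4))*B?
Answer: 3026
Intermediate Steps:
Y(F, B) = B*(-1 + B) (Y(F, B) = (3 + (B - 4))*B = (3 + (-4 + B))*B = (-1 + B)*B = B*(-1 + B))
Y(-6, 23) + T(20, -11)*126 = 23*(-1 + 23) + 20*126 = 23*22 + 2520 = 506 + 2520 = 3026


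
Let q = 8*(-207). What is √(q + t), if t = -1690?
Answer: I*√3346 ≈ 57.845*I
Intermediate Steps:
q = -1656
√(q + t) = √(-1656 - 1690) = √(-3346) = I*√3346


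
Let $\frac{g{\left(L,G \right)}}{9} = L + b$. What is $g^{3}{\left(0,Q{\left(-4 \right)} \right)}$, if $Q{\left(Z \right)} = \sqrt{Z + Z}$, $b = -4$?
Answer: $-46656$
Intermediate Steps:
$Q{\left(Z \right)} = \sqrt{2} \sqrt{Z}$ ($Q{\left(Z \right)} = \sqrt{2 Z} = \sqrt{2} \sqrt{Z}$)
$g{\left(L,G \right)} = -36 + 9 L$ ($g{\left(L,G \right)} = 9 \left(L - 4\right) = 9 \left(-4 + L\right) = -36 + 9 L$)
$g^{3}{\left(0,Q{\left(-4 \right)} \right)} = \left(-36 + 9 \cdot 0\right)^{3} = \left(-36 + 0\right)^{3} = \left(-36\right)^{3} = -46656$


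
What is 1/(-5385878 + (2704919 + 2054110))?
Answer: -1/626849 ≈ -1.5953e-6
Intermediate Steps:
1/(-5385878 + (2704919 + 2054110)) = 1/(-5385878 + 4759029) = 1/(-626849) = -1/626849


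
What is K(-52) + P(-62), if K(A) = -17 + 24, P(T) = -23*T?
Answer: 1433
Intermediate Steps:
K(A) = 7
K(-52) + P(-62) = 7 - 23*(-62) = 7 + 1426 = 1433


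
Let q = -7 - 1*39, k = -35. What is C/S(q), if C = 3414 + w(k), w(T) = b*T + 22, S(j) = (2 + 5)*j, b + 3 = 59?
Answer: -738/161 ≈ -4.5838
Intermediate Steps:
b = 56 (b = -3 + 59 = 56)
q = -46 (q = -7 - 39 = -46)
S(j) = 7*j
w(T) = 22 + 56*T (w(T) = 56*T + 22 = 22 + 56*T)
C = 1476 (C = 3414 + (22 + 56*(-35)) = 3414 + (22 - 1960) = 3414 - 1938 = 1476)
C/S(q) = 1476/((7*(-46))) = 1476/(-322) = 1476*(-1/322) = -738/161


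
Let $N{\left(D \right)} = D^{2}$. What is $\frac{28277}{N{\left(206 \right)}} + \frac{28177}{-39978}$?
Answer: $- \frac{32630633}{848253204} \approx -0.038468$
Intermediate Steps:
$\frac{28277}{N{\left(206 \right)}} + \frac{28177}{-39978} = \frac{28277}{206^{2}} + \frac{28177}{-39978} = \frac{28277}{42436} + 28177 \left(- \frac{1}{39978}\right) = 28277 \cdot \frac{1}{42436} - \frac{28177}{39978} = \frac{28277}{42436} - \frac{28177}{39978} = - \frac{32630633}{848253204}$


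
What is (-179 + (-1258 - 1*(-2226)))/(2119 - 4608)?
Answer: -789/2489 ≈ -0.31699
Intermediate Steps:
(-179 + (-1258 - 1*(-2226)))/(2119 - 4608) = (-179 + (-1258 + 2226))/(-2489) = (-179 + 968)*(-1/2489) = 789*(-1/2489) = -789/2489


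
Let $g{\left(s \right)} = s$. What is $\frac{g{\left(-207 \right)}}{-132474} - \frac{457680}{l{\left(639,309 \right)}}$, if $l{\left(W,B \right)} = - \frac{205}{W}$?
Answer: $\frac{2582867836461}{1810478} \approx 1.4266 \cdot 10^{6}$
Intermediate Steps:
$\frac{g{\left(-207 \right)}}{-132474} - \frac{457680}{l{\left(639,309 \right)}} = - \frac{207}{-132474} - \frac{457680}{\left(-205\right) \frac{1}{639}} = \left(-207\right) \left(- \frac{1}{132474}\right) - \frac{457680}{\left(-205\right) \frac{1}{639}} = \frac{69}{44158} - \frac{457680}{- \frac{205}{639}} = \frac{69}{44158} - - \frac{58491504}{41} = \frac{69}{44158} + \frac{58491504}{41} = \frac{2582867836461}{1810478}$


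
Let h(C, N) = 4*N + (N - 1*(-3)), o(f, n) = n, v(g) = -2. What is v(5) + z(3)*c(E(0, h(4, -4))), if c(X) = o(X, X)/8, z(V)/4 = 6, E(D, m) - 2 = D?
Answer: 4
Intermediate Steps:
h(C, N) = 3 + 5*N (h(C, N) = 4*N + (N + 3) = 4*N + (3 + N) = 3 + 5*N)
E(D, m) = 2 + D
z(V) = 24 (z(V) = 4*6 = 24)
c(X) = X/8
v(5) + z(3)*c(E(0, h(4, -4))) = -2 + 24*((2 + 0)/8) = -2 + 24*((1/8)*2) = -2 + 24*(1/4) = -2 + 6 = 4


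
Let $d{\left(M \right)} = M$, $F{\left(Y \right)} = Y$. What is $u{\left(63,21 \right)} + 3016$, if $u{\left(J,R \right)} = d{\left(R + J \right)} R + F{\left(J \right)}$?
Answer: $4843$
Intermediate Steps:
$u{\left(J,R \right)} = J + R \left(J + R\right)$ ($u{\left(J,R \right)} = \left(R + J\right) R + J = \left(J + R\right) R + J = R \left(J + R\right) + J = J + R \left(J + R\right)$)
$u{\left(63,21 \right)} + 3016 = \left(63 + 21 \left(63 + 21\right)\right) + 3016 = \left(63 + 21 \cdot 84\right) + 3016 = \left(63 + 1764\right) + 3016 = 1827 + 3016 = 4843$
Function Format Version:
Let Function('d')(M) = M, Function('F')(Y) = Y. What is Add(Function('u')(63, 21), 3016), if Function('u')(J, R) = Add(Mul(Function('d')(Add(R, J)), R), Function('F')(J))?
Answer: 4843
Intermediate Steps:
Function('u')(J, R) = Add(J, Mul(R, Add(J, R))) (Function('u')(J, R) = Add(Mul(Add(R, J), R), J) = Add(Mul(Add(J, R), R), J) = Add(Mul(R, Add(J, R)), J) = Add(J, Mul(R, Add(J, R))))
Add(Function('u')(63, 21), 3016) = Add(Add(63, Mul(21, Add(63, 21))), 3016) = Add(Add(63, Mul(21, 84)), 3016) = Add(Add(63, 1764), 3016) = Add(1827, 3016) = 4843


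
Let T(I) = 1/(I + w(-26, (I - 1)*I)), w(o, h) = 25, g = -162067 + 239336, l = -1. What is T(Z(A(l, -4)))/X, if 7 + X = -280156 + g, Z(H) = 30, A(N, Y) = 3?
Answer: -1/11159170 ≈ -8.9612e-8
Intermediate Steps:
g = 77269
T(I) = 1/(25 + I) (T(I) = 1/(I + 25) = 1/(25 + I))
X = -202894 (X = -7 + (-280156 + 77269) = -7 - 202887 = -202894)
T(Z(A(l, -4)))/X = 1/((25 + 30)*(-202894)) = -1/202894/55 = (1/55)*(-1/202894) = -1/11159170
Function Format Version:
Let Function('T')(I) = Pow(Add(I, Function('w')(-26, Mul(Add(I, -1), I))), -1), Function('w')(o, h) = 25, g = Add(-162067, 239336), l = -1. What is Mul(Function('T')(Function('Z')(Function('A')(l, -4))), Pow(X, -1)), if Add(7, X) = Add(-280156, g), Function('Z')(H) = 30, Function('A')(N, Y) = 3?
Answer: Rational(-1, 11159170) ≈ -8.9612e-8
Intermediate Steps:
g = 77269
Function('T')(I) = Pow(Add(25, I), -1) (Function('T')(I) = Pow(Add(I, 25), -1) = Pow(Add(25, I), -1))
X = -202894 (X = Add(-7, Add(-280156, 77269)) = Add(-7, -202887) = -202894)
Mul(Function('T')(Function('Z')(Function('A')(l, -4))), Pow(X, -1)) = Mul(Pow(Add(25, 30), -1), Pow(-202894, -1)) = Mul(Pow(55, -1), Rational(-1, 202894)) = Mul(Rational(1, 55), Rational(-1, 202894)) = Rational(-1, 11159170)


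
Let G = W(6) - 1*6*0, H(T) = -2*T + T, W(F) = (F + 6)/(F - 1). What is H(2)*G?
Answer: -24/5 ≈ -4.8000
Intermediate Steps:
W(F) = (6 + F)/(-1 + F)
H(T) = -T
G = 12/5 (G = (6 + 6)/(-1 + 6) - 1*6*0 = 12/5 - 6*0 = (1/5)*12 + 0 = 12/5 + 0 = 12/5 ≈ 2.4000)
H(2)*G = -1*2*(12/5) = -2*12/5 = -24/5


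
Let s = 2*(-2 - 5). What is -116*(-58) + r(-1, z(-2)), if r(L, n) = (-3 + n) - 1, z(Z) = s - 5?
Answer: 6705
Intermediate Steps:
s = -14 (s = 2*(-7) = -14)
z(Z) = -19 (z(Z) = -14 - 5 = -19)
r(L, n) = -4 + n
-116*(-58) + r(-1, z(-2)) = -116*(-58) + (-4 - 19) = 6728 - 23 = 6705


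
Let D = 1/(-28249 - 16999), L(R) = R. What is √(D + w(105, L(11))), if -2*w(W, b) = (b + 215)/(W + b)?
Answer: I*√26208677355/164024 ≈ 0.987*I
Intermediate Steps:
w(W, b) = -(215 + b)/(2*(W + b)) (w(W, b) = -(b + 215)/(2*(W + b)) = -(215 + b)/(2*(W + b)))
D = -1/45248 (D = 1/(-45248) = -1/45248 ≈ -2.2100e-5)
√(D + w(105, L(11))) = √(-1/45248 + (-215 - 1*11)/(2*(105 + 11))) = √(-1/45248 + (½)*(-215 - 11)/116) = √(-1/45248 + (½)*(1/116)*(-226)) = √(-1/45248 - 113/116) = √(-1278285/1312192) = I*√26208677355/164024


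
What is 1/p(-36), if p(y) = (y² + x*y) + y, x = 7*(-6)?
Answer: 1/2772 ≈ 0.00036075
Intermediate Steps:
x = -42
p(y) = y² - 41*y (p(y) = (y² - 42*y) + y = y² - 41*y)
1/p(-36) = 1/(-36*(-41 - 36)) = 1/(-36*(-77)) = 1/2772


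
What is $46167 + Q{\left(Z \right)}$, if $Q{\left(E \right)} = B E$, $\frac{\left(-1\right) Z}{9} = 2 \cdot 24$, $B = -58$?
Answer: $71223$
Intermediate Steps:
$Z = -432$ ($Z = - 9 \cdot 2 \cdot 24 = \left(-9\right) 48 = -432$)
$Q{\left(E \right)} = - 58 E$
$46167 + Q{\left(Z \right)} = 46167 - -25056 = 46167 + 25056 = 71223$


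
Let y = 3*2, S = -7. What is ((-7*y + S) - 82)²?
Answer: 17161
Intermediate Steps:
y = 6
((-7*y + S) - 82)² = ((-7*6 - 7) - 82)² = ((-42 - 7) - 82)² = (-49 - 82)² = (-131)² = 17161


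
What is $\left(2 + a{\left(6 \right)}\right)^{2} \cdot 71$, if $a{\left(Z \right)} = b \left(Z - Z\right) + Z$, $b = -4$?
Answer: $4544$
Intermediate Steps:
$a{\left(Z \right)} = Z$ ($a{\left(Z \right)} = - 4 \left(Z - Z\right) + Z = \left(-4\right) 0 + Z = 0 + Z = Z$)
$\left(2 + a{\left(6 \right)}\right)^{2} \cdot 71 = \left(2 + 6\right)^{2} \cdot 71 = 8^{2} \cdot 71 = 64 \cdot 71 = 4544$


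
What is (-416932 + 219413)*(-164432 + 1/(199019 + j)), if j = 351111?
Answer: 88016583802707/2710 ≈ 3.2478e+10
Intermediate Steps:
(-416932 + 219413)*(-164432 + 1/(199019 + j)) = (-416932 + 219413)*(-164432 + 1/(199019 + 351111)) = -197519*(-164432 + 1/550130) = -197519*(-90458976159/550130) = 88016583802707/2710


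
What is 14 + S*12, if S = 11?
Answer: 146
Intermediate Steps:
14 + S*12 = 14 + 11*12 = 14 + 132 = 146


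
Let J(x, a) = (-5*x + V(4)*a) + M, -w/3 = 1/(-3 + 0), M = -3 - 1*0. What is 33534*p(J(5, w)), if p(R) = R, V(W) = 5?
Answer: -771282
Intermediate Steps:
M = -3 (M = -3 + 0 = -3)
w = 1 (w = -3/(-3 + 0) = -3/(-3) = -3*(-⅓) = 1)
J(x, a) = -3 - 5*x + 5*a (J(x, a) = (-5*x + 5*a) - 3 = -3 - 5*x + 5*a)
33534*p(J(5, w)) = 33534*(-3 - 5*5 + 5*1) = 33534*(-3 - 25 + 5) = 33534*(-23) = -771282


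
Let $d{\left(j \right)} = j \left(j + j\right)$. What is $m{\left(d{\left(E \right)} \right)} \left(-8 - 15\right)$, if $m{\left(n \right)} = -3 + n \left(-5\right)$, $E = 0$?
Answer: $69$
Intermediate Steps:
$d{\left(j \right)} = 2 j^{2}$ ($d{\left(j \right)} = j 2 j = 2 j^{2}$)
$m{\left(n \right)} = -3 - 5 n$
$m{\left(d{\left(E \right)} \right)} \left(-8 - 15\right) = \left(-3 - 5 \cdot 2 \cdot 0^{2}\right) \left(-8 - 15\right) = \left(-3 - 5 \cdot 2 \cdot 0\right) \left(-23\right) = \left(-3 - 0\right) \left(-23\right) = \left(-3 + 0\right) \left(-23\right) = \left(-3\right) \left(-23\right) = 69$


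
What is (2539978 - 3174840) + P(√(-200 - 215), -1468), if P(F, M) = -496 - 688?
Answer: -636046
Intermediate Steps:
P(F, M) = -1184
(2539978 - 3174840) + P(√(-200 - 215), -1468) = (2539978 - 3174840) - 1184 = -634862 - 1184 = -636046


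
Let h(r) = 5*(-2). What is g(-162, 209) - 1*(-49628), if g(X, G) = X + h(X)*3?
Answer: 49436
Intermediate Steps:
h(r) = -10
g(X, G) = -30 + X (g(X, G) = X - 10*3 = X - 30 = -30 + X)
g(-162, 209) - 1*(-49628) = (-30 - 162) - 1*(-49628) = -192 + 49628 = 49436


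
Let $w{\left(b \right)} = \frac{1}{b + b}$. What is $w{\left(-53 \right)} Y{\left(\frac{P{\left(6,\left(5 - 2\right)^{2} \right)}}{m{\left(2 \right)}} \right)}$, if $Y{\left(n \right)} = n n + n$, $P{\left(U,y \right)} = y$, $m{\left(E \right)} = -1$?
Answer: $- \frac{36}{53} \approx -0.67924$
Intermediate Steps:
$w{\left(b \right)} = \frac{1}{2 b}$
$Y{\left(n \right)} = n + n^{2}$ ($Y{\left(n \right)} = n^{2} + n = n + n^{2}$)
$w{\left(-53 \right)} Y{\left(\frac{P{\left(6,\left(5 - 2\right)^{2} \right)}}{m{\left(2 \right)}} \right)} = \frac{1}{2 \left(-53\right)} \frac{\left(5 - 2\right)^{2}}{-1} \left(1 + \frac{\left(5 - 2\right)^{2}}{-1}\right) = \frac{1}{2} \left(- \frac{1}{53}\right) 3^{2} \left(-1\right) \left(1 + 3^{2} \left(-1\right)\right) = - \frac{9 \left(-1\right) \left(1 + 9 \left(-1\right)\right)}{106} = - \frac{\left(-9\right) \left(1 - 9\right)}{106} = - \frac{\left(-9\right) \left(-8\right)}{106} = \left(- \frac{1}{106}\right) 72 = - \frac{36}{53}$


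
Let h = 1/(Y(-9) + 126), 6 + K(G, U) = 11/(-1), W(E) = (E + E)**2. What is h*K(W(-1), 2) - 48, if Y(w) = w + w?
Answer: -5201/108 ≈ -48.157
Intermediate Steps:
Y(w) = 2*w
W(E) = 4*E**2 (W(E) = (2*E)**2 = 4*E**2)
K(G, U) = -17 (K(G, U) = -6 + 11/(-1) = -6 + 11*(-1) = -6 - 11 = -17)
h = 1/108 (h = 1/(2*(-9) + 126) = 1/(-18 + 126) = 1/108 ≈ 0.0092593)
h*K(W(-1), 2) - 48 = (1/108)*(-17) - 48 = -17/108 - 48 = -5201/108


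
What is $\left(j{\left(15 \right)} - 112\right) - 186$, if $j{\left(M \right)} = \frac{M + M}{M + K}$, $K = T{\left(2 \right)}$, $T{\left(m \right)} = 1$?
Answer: $- \frac{2369}{8} \approx -296.13$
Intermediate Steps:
$K = 1$
$j{\left(M \right)} = \frac{2 M}{1 + M}$ ($j{\left(M \right)} = \frac{M + M}{M + 1} = \frac{2 M}{1 + M}$)
$\left(j{\left(15 \right)} - 112\right) - 186 = \left(2 \cdot 15 \frac{1}{1 + 15} - 112\right) - 186 = \left(2 \cdot 15 \cdot \frac{1}{16} - 112\right) - 186 = \left(\frac{15}{8} - 112\right) - 186 = - \frac{881}{8} - 186 = - \frac{2369}{8}$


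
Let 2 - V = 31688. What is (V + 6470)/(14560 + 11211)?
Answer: -25216/25771 ≈ -0.97846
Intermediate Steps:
V = -31686 (V = 2 - 1*31688 = 2 - 31688 = -31686)
(V + 6470)/(14560 + 11211) = (-31686 + 6470)/(14560 + 11211) = -25216/25771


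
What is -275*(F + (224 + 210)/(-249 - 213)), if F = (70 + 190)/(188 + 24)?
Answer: -12550/159 ≈ -78.931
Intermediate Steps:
F = 65/53 (F = 260/212 = 260*(1/212) = 65/53 ≈ 1.2264)
-275*(F + (224 + 210)/(-249 - 213)) = -275*(65/53 + (224 + 210)/(-249 - 213)) = -275*(65/53 + 434/(-462)) = -275*(65/53 + 434*(-1/462)) = -275*(65/53 - 31/33) = -275*502/1749 = -12550/159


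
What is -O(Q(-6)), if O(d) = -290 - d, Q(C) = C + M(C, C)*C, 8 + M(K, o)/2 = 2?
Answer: 356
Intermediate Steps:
M(K, o) = -12 (M(K, o) = -16 + 2*2 = -16 + 4 = -12)
Q(C) = -11*C (Q(C) = C - 12*C = -11*C)
-O(Q(-6)) = -(-290 - (-11)*(-6)) = -(-290 - 1*66) = -(-290 - 66) = -1*(-356) = 356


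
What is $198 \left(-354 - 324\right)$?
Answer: $-134244$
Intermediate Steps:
$198 \left(-354 - 324\right) = 198 \left(-678\right) = -134244$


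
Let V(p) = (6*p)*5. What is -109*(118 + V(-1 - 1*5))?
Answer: 6758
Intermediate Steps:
V(p) = 30*p
-109*(118 + V(-1 - 1*5)) = -109*(118 + 30*(-1 - 1*5)) = -109*(118 + 30*(-1 - 5)) = -109*(118 + 30*(-6)) = -109*(118 - 180) = -109*(-62) = 6758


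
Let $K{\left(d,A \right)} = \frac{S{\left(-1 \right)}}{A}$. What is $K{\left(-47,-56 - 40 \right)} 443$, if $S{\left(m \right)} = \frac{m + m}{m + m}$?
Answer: $- \frac{443}{96} \approx -4.6146$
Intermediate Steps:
$S{\left(m \right)} = 1$ ($S{\left(m \right)} = \frac{2 m}{2 m} = 2 m \frac{1}{2 m} = 1$)
$K{\left(d,A \right)} = \frac{1}{A}$ ($K{\left(d,A \right)} = 1 \frac{1}{A} = \frac{1}{A}$)
$K{\left(-47,-56 - 40 \right)} 443 = \frac{1}{-56 - 40} \cdot 443 = \frac{1}{-96} \cdot 443 = \left(- \frac{1}{96}\right) 443 = - \frac{443}{96}$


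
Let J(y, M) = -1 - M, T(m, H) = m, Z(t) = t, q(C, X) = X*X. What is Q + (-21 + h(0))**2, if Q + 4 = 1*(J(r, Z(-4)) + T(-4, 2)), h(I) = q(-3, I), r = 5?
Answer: 436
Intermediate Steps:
q(C, X) = X**2
h(I) = I**2
Q = -5 (Q = -4 + 1*((-1 - 1*(-4)) - 4) = -4 + 1*((-1 + 4) - 4) = -4 + 1*(3 - 4) = -4 + 1*(-1) = -4 - 1 = -5)
Q + (-21 + h(0))**2 = -5 + (-21 + 0**2)**2 = -5 + (-21 + 0)**2 = -5 + (-21)**2 = -5 + 441 = 436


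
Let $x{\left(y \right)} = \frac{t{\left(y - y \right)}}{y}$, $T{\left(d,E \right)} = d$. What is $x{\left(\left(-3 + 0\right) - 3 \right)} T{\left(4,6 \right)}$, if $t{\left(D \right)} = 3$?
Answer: $-2$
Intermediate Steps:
$x{\left(y \right)} = \frac{3}{y}$
$x{\left(\left(-3 + 0\right) - 3 \right)} T{\left(4,6 \right)} = \frac{3}{\left(-3 + 0\right) - 3} \cdot 4 = \frac{3}{-3 - 3} \cdot 4 = \frac{3}{-6} \cdot 4 = 3 \left(- \frac{1}{6}\right) 4 = \left(- \frac{1}{2}\right) 4 = -2$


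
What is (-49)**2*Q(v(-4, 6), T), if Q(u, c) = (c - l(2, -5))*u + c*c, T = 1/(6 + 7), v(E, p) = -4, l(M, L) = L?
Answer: -8237831/169 ≈ -48745.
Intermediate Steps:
T = 1/13 ≈ 0.076923
Q(u, c) = c**2 + u*(5 + c) (Q(u, c) = (c - 1*(-5))*u + c*c = (c + 5)*u + c**2 = (5 + c)*u + c**2 = u*(5 + c) + c**2 = c**2 + u*(5 + c))
(-49)**2*Q(v(-4, 6), T) = (-49)**2*((1/13)**2 + 5*(-4) + (1/13)*(-4)) = 2401*(1/169 - 20 - 4/13) = 2401*(-3431/169) = -8237831/169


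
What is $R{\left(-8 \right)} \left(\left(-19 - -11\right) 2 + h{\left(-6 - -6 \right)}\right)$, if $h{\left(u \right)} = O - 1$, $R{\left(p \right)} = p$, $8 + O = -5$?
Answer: $240$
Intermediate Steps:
$O = -13$ ($O = -8 - 5 = -13$)
$h{\left(u \right)} = -14$ ($h{\left(u \right)} = -13 - 1 = -14$)
$R{\left(-8 \right)} \left(\left(-19 - -11\right) 2 + h{\left(-6 - -6 \right)}\right) = - 8 \left(\left(-19 - -11\right) 2 - 14\right) = - 8 \left(\left(-19 + 11\right) 2 - 14\right) = - 8 \left(\left(-8\right) 2 - 14\right) = - 8 \left(-16 - 14\right) = \left(-8\right) \left(-30\right) = 240$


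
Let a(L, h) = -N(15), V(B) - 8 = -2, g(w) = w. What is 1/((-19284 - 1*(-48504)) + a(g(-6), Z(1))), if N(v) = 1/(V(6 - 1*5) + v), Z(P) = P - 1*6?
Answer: 21/613619 ≈ 3.4223e-5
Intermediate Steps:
Z(P) = -6 + P (Z(P) = P - 6 = -6 + P)
V(B) = 6 (V(B) = 8 - 2 = 6)
N(v) = 1/(6 + v)
a(L, h) = -1/21 (a(L, h) = -1/(6 + 15) = -1/21)
1/((-19284 - 1*(-48504)) + a(g(-6), Z(1))) = 1/((-19284 - 1*(-48504)) - 1/21) = 1/((-19284 + 48504) - 1/21) = 1/(29220 - 1/21) = 1/(613619/21) = 21/613619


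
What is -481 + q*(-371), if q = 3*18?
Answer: -20515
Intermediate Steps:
q = 54
-481 + q*(-371) = -481 + 54*(-371) = -481 - 20034 = -20515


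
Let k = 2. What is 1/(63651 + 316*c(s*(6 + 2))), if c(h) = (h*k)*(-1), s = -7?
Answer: 1/99043 ≈ 1.0097e-5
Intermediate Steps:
c(h) = -2*h (c(h) = (h*2)*(-1) = (2*h)*(-1) = -2*h)
1/(63651 + 316*c(s*(6 + 2))) = 1/(63651 + 316*(-(-14)*(6 + 2))) = 1/(63651 + 316*(-(-14)*8)) = 1/(63651 + 316*(-2*(-56))) = 1/(63651 + 316*112) = 1/(63651 + 35392) = 1/99043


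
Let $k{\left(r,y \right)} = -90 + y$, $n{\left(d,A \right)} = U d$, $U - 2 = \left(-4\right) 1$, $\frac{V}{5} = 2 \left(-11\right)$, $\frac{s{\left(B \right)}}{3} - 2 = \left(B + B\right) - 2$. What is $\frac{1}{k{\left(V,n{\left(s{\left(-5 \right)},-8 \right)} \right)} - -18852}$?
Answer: $\frac{1}{18822} \approx 5.3129 \cdot 10^{-5}$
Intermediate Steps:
$s{\left(B \right)} = 6 B$ ($s{\left(B \right)} = 6 + 3 \left(\left(B + B\right) - 2\right) = 6 + 3 \left(2 B - 2\right) = 6 + 3 \left(-2 + 2 B\right) = 6 + \left(-6 + 6 B\right) = 6 B$)
$V = -110$ ($V = 5 \cdot 2 \left(-11\right) = 5 \left(-22\right) = -110$)
$U = -2$ ($U = 2 - 4 = -2$)
$n{\left(d,A \right)} = - 2 d$
$\frac{1}{k{\left(V,n{\left(s{\left(-5 \right)},-8 \right)} \right)} - -18852} = \frac{1}{\left(-90 - 2 \cdot 6 \left(-5\right)\right) - -18852} = \frac{1}{\left(-90 - -60\right) + 18852} = \frac{1}{\left(-90 + 60\right) + 18852} = \frac{1}{-30 + 18852} = \frac{1}{18822}$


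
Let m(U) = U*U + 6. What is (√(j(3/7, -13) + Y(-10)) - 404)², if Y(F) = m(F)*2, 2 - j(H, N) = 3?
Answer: (404 - √211)² ≈ 1.5169e+5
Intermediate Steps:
m(U) = 6 + U² (m(U) = U² + 6 = 6 + U²)
j(H, N) = -1 (j(H, N) = 2 - 1*3 = 2 - 3 = -1)
Y(F) = 12 + 2*F² (Y(F) = (6 + F²)*2 = 12 + 2*F²)
(√(j(3/7, -13) + Y(-10)) - 404)² = (√(-1 + (12 + 2*(-10)²)) - 404)² = (√(-1 + (12 + 2*100)) - 404)² = (√(-1 + (12 + 200)) - 404)² = (√(-1 + 212) - 404)² = (√211 - 404)² = (-404 + √211)²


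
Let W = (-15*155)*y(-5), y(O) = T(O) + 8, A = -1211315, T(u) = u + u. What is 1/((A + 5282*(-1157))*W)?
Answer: -1/34050038850 ≈ -2.9369e-11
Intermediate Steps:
T(u) = 2*u
y(O) = 8 + 2*O (y(O) = 2*O + 8 = 8 + 2*O)
W = 4650 (W = (-15*155)*(8 + 2*(-5)) = -2325*(8 - 10) = -2325*(-2) = 4650)
1/((A + 5282*(-1157))*W) = 1/((-1211315 + 5282*(-1157))*4650) = (1/4650)/(-1211315 - 6111274) = (1/4650)/(-7322589) = -1/7322589*1/4650 = -1/34050038850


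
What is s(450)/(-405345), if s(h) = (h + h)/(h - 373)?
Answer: -60/2080771 ≈ -2.8835e-5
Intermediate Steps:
s(h) = 2*h/(-373 + h) (s(h) = (2*h)/(-373 + h) = 2*h/(-373 + h))
s(450)/(-405345) = (2*450/(-373 + 450))/(-405345) = (2*450/77)*(-1/405345) = (2*450*(1/77))*(-1/405345) = (900/77)*(-1/405345) = -60/2080771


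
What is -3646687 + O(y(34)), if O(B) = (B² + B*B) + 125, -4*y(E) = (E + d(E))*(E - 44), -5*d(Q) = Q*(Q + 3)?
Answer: -3054690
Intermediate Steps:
d(Q) = -Q*(3 + Q)/5 (d(Q) = -Q*(Q + 3)/5 = -Q*(3 + Q)/5)
y(E) = -(-44 + E)*(E - E*(3 + E)/5)/4 (y(E) = -(E - E*(3 + E)/5)*(E - 44)/4 = -(E - E*(3 + E)/5)*(-44 + E)/4 = -(-44 + E)*(E - E*(3 + E)/5)/4)
O(B) = 125 + 2*B² (O(B) = (B² + B²) + 125 = 2*B² + 125 = 125 + 2*B²)
-3646687 + O(y(34)) = -3646687 + (125 + 2*((1/20)*34*(88 + 34² - 46*34))²) = -3646687 + (125 + 2*((1/20)*34*(88 + 1156 - 1564))²) = -3646687 + (125 + 2*((1/20)*34*(-320))²) = -3646687 + (125 + 2*(-544)²) = -3646687 + (125 + 2*295936) = -3646687 + (125 + 591872) = -3646687 + 591997 = -3054690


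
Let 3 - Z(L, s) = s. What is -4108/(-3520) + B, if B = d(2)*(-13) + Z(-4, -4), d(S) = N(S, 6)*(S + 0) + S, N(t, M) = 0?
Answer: -15693/880 ≈ -17.833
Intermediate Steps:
Z(L, s) = 3 - s
d(S) = S (d(S) = 0*(S + 0) + S = 0*S + S = 0 + S = S)
B = -19 (B = 2*(-13) + (3 - 1*(-4)) = -26 + (3 + 4) = -26 + 7 = -19)
-4108/(-3520) + B = -4108/(-3520) - 19 = -4108*(-1/3520) - 19 = 1027/880 - 19 = -15693/880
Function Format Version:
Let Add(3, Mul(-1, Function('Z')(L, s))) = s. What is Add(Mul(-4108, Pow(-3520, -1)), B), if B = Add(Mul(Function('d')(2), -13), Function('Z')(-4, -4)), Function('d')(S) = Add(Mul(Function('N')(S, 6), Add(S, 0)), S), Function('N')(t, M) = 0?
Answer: Rational(-15693, 880) ≈ -17.833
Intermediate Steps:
Function('Z')(L, s) = Add(3, Mul(-1, s))
Function('d')(S) = S (Function('d')(S) = Add(Mul(0, Add(S, 0)), S) = Add(Mul(0, S), S) = Add(0, S) = S)
B = -19 (B = Add(Mul(2, -13), Add(3, Mul(-1, -4))) = Add(-26, Add(3, 4)) = Add(-26, 7) = -19)
Add(Mul(-4108, Pow(-3520, -1)), B) = Add(Mul(-4108, Pow(-3520, -1)), -19) = Add(Mul(-4108, Rational(-1, 3520)), -19) = Add(Rational(1027, 880), -19) = Rational(-15693, 880)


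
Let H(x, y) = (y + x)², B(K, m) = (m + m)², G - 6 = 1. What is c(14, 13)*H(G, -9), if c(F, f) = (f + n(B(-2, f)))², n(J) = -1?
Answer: 576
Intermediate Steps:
G = 7 (G = 6 + 1 = 7)
B(K, m) = 4*m² (B(K, m) = (2*m)² = 4*m²)
H(x, y) = (x + y)²
c(F, f) = (-1 + f)² (c(F, f) = (f - 1)² = (-1 + f)²)
c(14, 13)*H(G, -9) = (-1 + 13)²*(7 - 9)² = 12²*(-2)² = 144*4 = 576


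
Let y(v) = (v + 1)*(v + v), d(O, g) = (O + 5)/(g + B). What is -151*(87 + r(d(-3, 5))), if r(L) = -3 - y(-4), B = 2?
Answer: -9060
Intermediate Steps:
d(O, g) = (5 + O)/(2 + g) (d(O, g) = (O + 5)/(g + 2) = (5 + O)/(2 + g))
y(v) = 2*v*(1 + v) (y(v) = (1 + v)*(2*v) = 2*v*(1 + v))
r(L) = -27 (r(L) = -3 - 2*(-4)*(1 - 4) = -3 - 2*(-4)*(-3) = -3 - 1*24 = -3 - 24 = -27)
-151*(87 + r(d(-3, 5))) = -151*(87 - 27) = -151*60 = -9060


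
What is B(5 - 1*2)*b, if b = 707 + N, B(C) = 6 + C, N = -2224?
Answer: -13653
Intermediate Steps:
b = -1517 (b = 707 - 2224 = -1517)
B(5 - 1*2)*b = (6 + (5 - 1*2))*(-1517) = (6 + (5 - 2))*(-1517) = (6 + 3)*(-1517) = 9*(-1517) = -13653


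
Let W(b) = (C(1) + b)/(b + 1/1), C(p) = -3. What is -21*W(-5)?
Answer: -42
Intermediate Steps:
W(b) = (-3 + b)/(1 + b) (W(b) = (-3 + b)/(b + 1/1) = (-3 + b)/(b + 1) = (-3 + b)/(1 + b))
-21*W(-5) = -21*(-3 - 5)/(1 - 5) = -21*(-8)/(-4) = -(-21)*(-8)/4 = -21*2 = -42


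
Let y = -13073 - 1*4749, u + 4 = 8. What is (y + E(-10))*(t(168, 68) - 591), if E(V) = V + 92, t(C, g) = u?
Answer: 10413380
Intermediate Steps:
u = 4 (u = -4 + 8 = 4)
y = -17822 (y = -13073 - 4749 = -17822)
t(C, g) = 4
E(V) = 92 + V
(y + E(-10))*(t(168, 68) - 591) = (-17822 + (92 - 10))*(4 - 591) = (-17822 + 82)*(-587) = -17740*(-587) = 10413380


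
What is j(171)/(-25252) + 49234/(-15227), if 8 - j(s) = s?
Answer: -1240774967/384512204 ≈ -3.2269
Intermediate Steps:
j(s) = 8 - s
j(171)/(-25252) + 49234/(-15227) = (8 - 1*171)/(-25252) + 49234/(-15227) = (8 - 171)*(-1/25252) + 49234*(-1/15227) = -163*(-1/25252) - 49234/15227 = 163/25252 - 49234/15227 = -1240774967/384512204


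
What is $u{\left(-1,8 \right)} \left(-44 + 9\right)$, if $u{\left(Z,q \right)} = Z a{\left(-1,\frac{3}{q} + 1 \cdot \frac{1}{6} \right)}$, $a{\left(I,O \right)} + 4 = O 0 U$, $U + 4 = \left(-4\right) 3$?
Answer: $-140$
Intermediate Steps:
$U = -16$ ($U = -4 - 12 = -16$)
$a{\left(I,O \right)} = -4$ ($a{\left(I,O \right)} = -4 + O 0 \left(-16\right) = -4 + 0 \left(-16\right) = -4 + 0 = -4$)
$u{\left(Z,q \right)} = - 4 Z$ ($u{\left(Z,q \right)} = Z \left(-4\right) = - 4 Z$)
$u{\left(-1,8 \right)} \left(-44 + 9\right) = \left(-4\right) \left(-1\right) \left(-44 + 9\right) = 4 \left(-35\right) = -140$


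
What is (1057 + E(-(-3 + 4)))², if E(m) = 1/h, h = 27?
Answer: 814531600/729 ≈ 1.1173e+6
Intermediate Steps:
E(m) = 1/27
(1057 + E(-(-3 + 4)))² = (1057 + 1/27)² = (28540/27)² = 814531600/729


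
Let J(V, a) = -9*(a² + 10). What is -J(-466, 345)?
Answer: 1071315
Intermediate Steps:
J(V, a) = -90 - 9*a² (J(V, a) = -9*(10 + a²) = -90 - 9*a²)
-J(-466, 345) = -(-90 - 9*345²) = -(-90 - 9*119025) = -(-90 - 1071225) = -1*(-1071315) = 1071315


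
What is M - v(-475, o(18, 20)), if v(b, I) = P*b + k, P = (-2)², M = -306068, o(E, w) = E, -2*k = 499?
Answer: -607837/2 ≈ -3.0392e+5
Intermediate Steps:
k = -499/2 (k = -½*499 = -499/2 ≈ -249.50)
P = 4
v(b, I) = -499/2 + 4*b (v(b, I) = 4*b - 499/2 = -499/2 + 4*b)
M - v(-475, o(18, 20)) = -306068 - (-499/2 + 4*(-475)) = -306068 - (-499/2 - 1900) = -306068 - 1*(-4299/2) = -306068 + 4299/2 = -607837/2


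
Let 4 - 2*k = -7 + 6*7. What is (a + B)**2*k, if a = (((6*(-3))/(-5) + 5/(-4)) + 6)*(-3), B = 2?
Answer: -6588151/800 ≈ -8235.2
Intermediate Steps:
k = -31/2 (k = 2 - (-7 + 6*7)/2 = 2 - (-7 + 42)/2 = 2 - 1/2*35 = 2 - 35/2 = -31/2 ≈ -15.500)
a = -501/20 (a = ((-18*(-1/5) + 5*(-1/4)) + 6)*(-3) = ((18/5 - 5/4) + 6)*(-3) = (47/20 + 6)*(-3) = (167/20)*(-3) = -501/20 ≈ -25.050)
(a + B)**2*k = (-501/20 + 2)**2*(-31/2) = (-461/20)**2*(-31/2) = (212521/400)*(-31/2) = -6588151/800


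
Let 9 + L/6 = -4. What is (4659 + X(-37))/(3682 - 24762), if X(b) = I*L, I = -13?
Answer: -183/680 ≈ -0.26912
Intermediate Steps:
L = -78 (L = -54 + 6*(-4) = -54 - 24 = -78)
X(b) = 1014 (X(b) = -13*(-78) = 1014)
(4659 + X(-37))/(3682 - 24762) = (4659 + 1014)/(3682 - 24762) = 5673/(-21080) = 5673*(-1/21080) = -183/680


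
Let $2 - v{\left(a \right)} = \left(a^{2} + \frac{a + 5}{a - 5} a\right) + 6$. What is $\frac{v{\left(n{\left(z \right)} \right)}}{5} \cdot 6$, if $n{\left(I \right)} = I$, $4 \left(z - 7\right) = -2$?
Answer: $- \frac{1153}{10} \approx -115.3$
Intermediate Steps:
$z = \frac{13}{2}$ ($z = 7 + \frac{1}{4} \left(-2\right) = 7 - \frac{1}{2} = \frac{13}{2} \approx 6.5$)
$v{\left(a \right)} = -4 - a^{2} - \frac{a \left(5 + a\right)}{-5 + a}$ ($v{\left(a \right)} = 2 - \left(\left(a^{2} + \frac{a + 5}{a - 5} a\right) + 6\right) = 2 - \left(\left(a^{2} + \frac{5 + a}{-5 + a} a\right) + 6\right) = 2 - \left(\left(a^{2} + \frac{a \left(5 + a\right)}{-5 + a}\right) + 6\right) = 2 - \left(6 + a^{2} + \frac{a \left(5 + a\right)}{-5 + a}\right) = -4 - a^{2} - \frac{a \left(5 + a\right)}{-5 + a}$)
$\frac{v{\left(n{\left(z \right)} \right)}}{5} \cdot 6 = \frac{\frac{1}{-5 + \frac{13}{2}} \left(20 - \left(\frac{13}{2}\right)^{3} - \frac{117}{2} + 4 \left(\frac{13}{2}\right)^{2}\right)}{5} \cdot 6 = \frac{20 - \frac{2197}{8} - \frac{117}{2} + 4 \cdot \frac{169}{4}}{\frac{3}{2}} \cdot \frac{1}{5} \cdot 6 = \frac{2 \left(20 - \frac{2197}{8} - \frac{117}{2} + 169\right)}{3} \cdot \frac{1}{5} \cdot 6 = \frac{2}{3} \left(- \frac{1153}{8}\right) \frac{1}{5} \cdot 6 = \left(- \frac{1153}{12}\right) \frac{1}{5} \cdot 6 = \left(- \frac{1153}{60}\right) 6 = - \frac{1153}{10}$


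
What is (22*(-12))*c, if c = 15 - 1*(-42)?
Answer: -15048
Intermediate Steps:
c = 57 (c = 15 + 42 = 57)
(22*(-12))*c = (22*(-12))*57 = -264*57 = -15048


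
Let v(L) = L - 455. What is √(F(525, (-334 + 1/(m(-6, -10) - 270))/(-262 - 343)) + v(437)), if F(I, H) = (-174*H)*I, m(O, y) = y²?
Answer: 3*I*√196021169/187 ≈ 224.61*I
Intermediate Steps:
v(L) = -455 + L
F(I, H) = -174*H*I
√(F(525, (-334 + 1/(m(-6, -10) - 270))/(-262 - 343)) + v(437)) = √(-174*(-334 + 1/((-10)² - 270))/(-262 - 343)*525 + (-455 + 437)) = √(-174*(-334 + 1/(100 - 270))/(-605)*525 - 18) = √(-174*(-334 + 1/(-170))*(-1/605)*525 - 18) = √(-174*(-334 - 1/170)*(-1/605)*525 - 18) = √(-174*(-56781/170*(-1/605))*525 - 18) = √(-174*56781/102850*525 - 18) = √(-103738887/2057 - 18) = √(-103775913/2057) = 3*I*√196021169/187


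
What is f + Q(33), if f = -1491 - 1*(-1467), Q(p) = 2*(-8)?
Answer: -40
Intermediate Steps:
Q(p) = -16
f = -24 (f = -1491 + 1467 = -24)
f + Q(33) = -24 - 16 = -40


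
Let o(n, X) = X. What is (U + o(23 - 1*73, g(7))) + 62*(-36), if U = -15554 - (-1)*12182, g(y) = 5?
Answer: -5599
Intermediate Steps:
U = -3372 (U = -15554 - 1*(-12182) = -15554 + 12182 = -3372)
(U + o(23 - 1*73, g(7))) + 62*(-36) = (-3372 + 5) + 62*(-36) = -3367 - 2232 = -5599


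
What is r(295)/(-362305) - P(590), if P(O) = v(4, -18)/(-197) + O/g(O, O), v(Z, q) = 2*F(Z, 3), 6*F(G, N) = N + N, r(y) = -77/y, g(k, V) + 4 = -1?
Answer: 2484745673969/21055355075 ≈ 118.01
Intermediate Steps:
g(k, V) = -5 (g(k, V) = -4 - 1 = -5)
F(G, N) = N/3 (F(G, N) = (N + N)/6 = (2*N)/6 = N/3)
v(Z, q) = 2 (v(Z, q) = 2*((⅓)*3) = 2*1 = 2)
P(O) = -2/197 - O/5 (P(O) = 2/(-197) + O/(-5) = 2*(-1/197) + O*(-⅕) = -2/197 - O/5)
r(295)/(-362305) - P(590) = -77/295/(-362305) - (-2/197 - ⅕*590) = -77*1/295*(-1/362305) - (-2/197 - 118) = -77/295*(-1/362305) - 1*(-23248/197) = 77/106879975 + 23248/197 = 2484745673969/21055355075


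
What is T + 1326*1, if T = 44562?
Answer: 45888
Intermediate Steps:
T + 1326*1 = 44562 + 1326*1 = 44562 + 1326 = 45888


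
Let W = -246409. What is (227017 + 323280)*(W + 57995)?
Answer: -103683658958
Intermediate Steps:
(227017 + 323280)*(W + 57995) = (227017 + 323280)*(-246409 + 57995) = 550297*(-188414) = -103683658958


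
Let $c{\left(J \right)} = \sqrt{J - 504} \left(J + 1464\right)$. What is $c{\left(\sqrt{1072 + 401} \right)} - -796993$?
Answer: $796993 + \sqrt{-504 + \sqrt{1473}} \left(1464 + \sqrt{1473}\right) \approx 7.9699 \cdot 10^{5} + 32419.0 i$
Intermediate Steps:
$c{\left(J \right)} = \sqrt{-504 + J} \left(1464 + J\right)$
$c{\left(\sqrt{1072 + 401} \right)} - -796993 = \sqrt{-504 + \sqrt{1072 + 401}} \left(1464 + \sqrt{1072 + 401}\right) - -796993 = \sqrt{-504 + \sqrt{1473}} \left(1464 + \sqrt{1473}\right) + 796993 = 796993 + \sqrt{-504 + \sqrt{1473}} \left(1464 + \sqrt{1473}\right)$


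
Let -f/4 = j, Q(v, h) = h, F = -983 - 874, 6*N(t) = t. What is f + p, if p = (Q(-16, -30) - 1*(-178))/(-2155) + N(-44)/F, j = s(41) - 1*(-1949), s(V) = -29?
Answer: -92203055498/12005505 ≈ -7680.1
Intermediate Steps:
N(t) = t/6
F = -1857
j = 1920 (j = -29 - 1*(-1949) = -29 + 1949 = 1920)
p = -777098/12005505 (p = (-30 - 1*(-178))/(-2155) + ((⅙)*(-44))/(-1857) = (-30 + 178)*(-1/2155) - 22/3*(-1/1857) = 148*(-1/2155) + 22/5571 = -148/2155 + 22/5571 = -777098/12005505 ≈ -0.064728)
f = -7680 (f = -4*1920 = -7680)
f + p = -7680 - 777098/12005505 = -92203055498/12005505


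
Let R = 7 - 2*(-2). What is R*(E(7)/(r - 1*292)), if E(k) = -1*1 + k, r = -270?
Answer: -33/281 ≈ -0.11744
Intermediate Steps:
E(k) = -1 + k
R = 11 (R = 7 + 4 = 11)
R*(E(7)/(r - 1*292)) = 11*((-1 + 7)/(-270 - 1*292)) = 11*(6/(-270 - 292)) = 11*(6/(-562)) = 11*(6*(-1/562)) = 11*(-3/281) = -33/281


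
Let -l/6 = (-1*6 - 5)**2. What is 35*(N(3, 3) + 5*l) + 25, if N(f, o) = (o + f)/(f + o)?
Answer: -126990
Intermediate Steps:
N(f, o) = 1 (N(f, o) = (f + o)/(f + o) = 1)
l = -726 (l = -6*(-1*6 - 5)**2 = -6*(-6 - 5)**2 = -6*(-11)**2 = -6*121 = -726)
35*(N(3, 3) + 5*l) + 25 = 35*(1 + 5*(-726)) + 25 = 35*(1 - 3630) + 25 = 35*(-3629) + 25 = -127015 + 25 = -126990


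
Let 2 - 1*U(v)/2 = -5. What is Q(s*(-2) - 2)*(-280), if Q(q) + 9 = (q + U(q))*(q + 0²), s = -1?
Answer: 2520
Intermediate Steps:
U(v) = 14 (U(v) = 4 - 2*(-5) = 4 + 10 = 14)
Q(q) = -9 + q*(14 + q) (Q(q) = -9 + (q + 14)*(q + 0²) = -9 + (14 + q)*(q + 0) = -9 + (14 + q)*q = -9 + q*(14 + q))
Q(s*(-2) - 2)*(-280) = (-9 + (-1*(-2) - 2)² + 14*(-1*(-2) - 2))*(-280) = (-9 + (2 - 2)² + 14*(2 - 2))*(-280) = (-9 + 0² + 14*0)*(-280) = (-9 + 0 + 0)*(-280) = -9*(-280) = 2520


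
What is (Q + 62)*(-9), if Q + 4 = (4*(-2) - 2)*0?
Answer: -522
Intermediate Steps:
Q = -4 (Q = -4 + (4*(-2) - 2)*0 = -4 + (-8 - 2)*0 = -4 - 10*0 = -4 + 0 = -4)
(Q + 62)*(-9) = (-4 + 62)*(-9) = 58*(-9) = -522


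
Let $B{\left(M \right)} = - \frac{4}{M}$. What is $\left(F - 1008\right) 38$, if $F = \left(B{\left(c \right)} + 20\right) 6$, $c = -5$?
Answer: $- \frac{167808}{5} \approx -33562.0$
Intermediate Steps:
$F = \frac{624}{5}$ ($F = \left(- \frac{4}{-5} + 20\right) 6 = \left(\left(-4\right) \left(- \frac{1}{5}\right) + 20\right) 6 = \left(\frac{4}{5} + 20\right) 6 = \frac{104}{5} \cdot 6 = \frac{624}{5} \approx 124.8$)
$\left(F - 1008\right) 38 = \left(\frac{624}{5} - 1008\right) 38 = \left(- \frac{4416}{5}\right) 38 = - \frac{167808}{5}$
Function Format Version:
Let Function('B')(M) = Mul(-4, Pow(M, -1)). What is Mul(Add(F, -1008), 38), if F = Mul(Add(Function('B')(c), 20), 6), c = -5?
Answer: Rational(-167808, 5) ≈ -33562.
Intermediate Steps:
F = Rational(624, 5) (F = Mul(Add(Mul(-4, Pow(-5, -1)), 20), 6) = Mul(Add(Mul(-4, Rational(-1, 5)), 20), 6) = Mul(Add(Rational(4, 5), 20), 6) = Mul(Rational(104, 5), 6) = Rational(624, 5) ≈ 124.80)
Mul(Add(F, -1008), 38) = Mul(Add(Rational(624, 5), -1008), 38) = Mul(Rational(-4416, 5), 38) = Rational(-167808, 5)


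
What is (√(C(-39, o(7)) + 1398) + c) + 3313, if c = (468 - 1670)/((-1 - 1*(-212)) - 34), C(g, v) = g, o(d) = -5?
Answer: 585199/177 + 3*√151 ≈ 3343.1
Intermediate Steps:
c = -1202/177 (c = -1202/((-1 + 212) - 34) = -1202/(211 - 34) = -1202/177 ≈ -6.7910)
(√(C(-39, o(7)) + 1398) + c) + 3313 = (√(-39 + 1398) - 1202/177) + 3313 = (√1359 - 1202/177) + 3313 = (3*√151 - 1202/177) + 3313 = (-1202/177 + 3*√151) + 3313 = 585199/177 + 3*√151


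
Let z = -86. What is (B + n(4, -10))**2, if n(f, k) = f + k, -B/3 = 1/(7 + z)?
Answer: 221841/6241 ≈ 35.546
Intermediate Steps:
B = 3/79 (B = -3/(7 - 86) = -3/(-79) = -3*(-1/79) = 3/79 ≈ 0.037975)
(B + n(4, -10))**2 = (3/79 + (4 - 10))**2 = (3/79 - 6)**2 = (-471/79)**2 = 221841/6241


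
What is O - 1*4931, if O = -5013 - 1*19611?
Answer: -29555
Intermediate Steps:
O = -24624 (O = -5013 - 19611 = -24624)
O - 1*4931 = -24624 - 1*4931 = -24624 - 4931 = -29555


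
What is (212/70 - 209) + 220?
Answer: 491/35 ≈ 14.029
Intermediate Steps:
(212/70 - 209) + 220 = (212*(1/70) - 209) + 220 = (106/35 - 209) + 220 = -7209/35 + 220 = 491/35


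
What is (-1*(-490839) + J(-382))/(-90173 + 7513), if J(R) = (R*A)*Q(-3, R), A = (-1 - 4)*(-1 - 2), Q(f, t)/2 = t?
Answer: -4868559/82660 ≈ -58.899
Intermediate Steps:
Q(f, t) = 2*t
A = 15 (A = -5*(-3) = 15)
J(R) = 30*R² (J(R) = (R*15)*(2*R) = (15*R)*(2*R) = 30*R²)
(-1*(-490839) + J(-382))/(-90173 + 7513) = (-1*(-490839) + 30*(-382)²)/(-90173 + 7513) = (490839 + 30*145924)/(-82660) = (490839 + 4377720)*(-1/82660) = 4868559*(-1/82660) = -4868559/82660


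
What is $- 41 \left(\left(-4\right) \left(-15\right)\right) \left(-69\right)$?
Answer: $169740$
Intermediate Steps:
$- 41 \left(\left(-4\right) \left(-15\right)\right) \left(-69\right) = \left(-41\right) 60 \left(-69\right) = \left(-2460\right) \left(-69\right) = 169740$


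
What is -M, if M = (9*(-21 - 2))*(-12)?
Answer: -2484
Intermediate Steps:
M = 2484 (M = (9*(-23))*(-12) = -207*(-12) = 2484)
-M = -1*2484 = -2484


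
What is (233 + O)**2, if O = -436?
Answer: 41209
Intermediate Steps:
(233 + O)**2 = (233 - 436)**2 = (-203)**2 = 41209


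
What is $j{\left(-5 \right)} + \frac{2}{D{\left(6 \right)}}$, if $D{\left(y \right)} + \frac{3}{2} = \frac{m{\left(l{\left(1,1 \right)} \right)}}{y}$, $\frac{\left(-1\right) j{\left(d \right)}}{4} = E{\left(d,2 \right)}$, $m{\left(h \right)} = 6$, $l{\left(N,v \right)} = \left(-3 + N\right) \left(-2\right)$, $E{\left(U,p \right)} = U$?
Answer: $16$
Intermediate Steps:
$l{\left(N,v \right)} = 6 - 2 N$
$j{\left(d \right)} = - 4 d$
$D{\left(y \right)} = - \frac{3}{2} + \frac{6}{y}$
$j{\left(-5 \right)} + \frac{2}{D{\left(6 \right)}} = \left(-4\right) \left(-5\right) + \frac{2}{- \frac{3}{2} + \frac{6}{6}} = 20 + \frac{2}{- \frac{3}{2} + 6 \cdot \frac{1}{6}} = 20 + \frac{2}{- \frac{3}{2} + 1} = 20 + \frac{2}{- \frac{1}{2}} = 20 + 2 \left(-2\right) = 20 - 4 = 16$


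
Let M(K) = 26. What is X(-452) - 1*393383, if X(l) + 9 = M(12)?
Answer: -393366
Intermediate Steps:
X(l) = 17 (X(l) = -9 + 26 = 17)
X(-452) - 1*393383 = 17 - 1*393383 = 17 - 393383 = -393366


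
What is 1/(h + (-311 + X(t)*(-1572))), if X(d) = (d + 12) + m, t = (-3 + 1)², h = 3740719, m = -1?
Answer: 1/3716828 ≈ 2.6905e-7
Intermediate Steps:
t = 4 (t = (-2)² = 4)
X(d) = 11 + d (X(d) = (d + 12) - 1 = (12 + d) - 1 = 11 + d)
1/(h + (-311 + X(t)*(-1572))) = 1/(3740719 + (-311 + (11 + 4)*(-1572))) = 1/(3740719 + (-311 + 15*(-1572))) = 1/(3740719 + (-311 - 23580)) = 1/(3740719 - 23891) = 1/3716828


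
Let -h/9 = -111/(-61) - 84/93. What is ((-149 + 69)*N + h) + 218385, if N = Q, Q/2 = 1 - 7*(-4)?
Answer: 404176198/1891 ≈ 2.1374e+5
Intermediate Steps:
Q = 58 (Q = 2*(1 - 7*(-4)) = 2*(1 + 28) = 2*29 = 58)
N = 58
h = -15597/1891 (h = -9*(-111/(-61) - 84/93) = -9*(-111*(-1/61) - 84*1/93) = -9*(111/61 - 28/31) = -9*1733/1891 = -15597/1891 ≈ -8.2480)
((-149 + 69)*N + h) + 218385 = ((-149 + 69)*58 - 15597/1891) + 218385 = (-80*58 - 15597/1891) + 218385 = (-4640 - 15597/1891) + 218385 = -8789837/1891 + 218385 = 404176198/1891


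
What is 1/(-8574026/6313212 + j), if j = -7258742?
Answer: -3156606/22912992836665 ≈ -1.3776e-7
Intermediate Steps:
1/(-8574026/6313212 + j) = 1/(-8574026/6313212 - 7258742) = 1/(-8574026*1/6313212 - 7258742) = 1/(-4287013/3156606 - 7258742) = 1/(-22912992836665/3156606) = -3156606/22912992836665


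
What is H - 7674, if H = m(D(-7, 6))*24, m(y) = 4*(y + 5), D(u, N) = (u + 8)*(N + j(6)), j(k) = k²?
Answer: -3162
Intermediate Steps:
D(u, N) = (8 + u)*(36 + N) (D(u, N) = (u + 8)*(N + 6²) = (8 + u)*(N + 36) = (8 + u)*(36 + N))
m(y) = 20 + 4*y (m(y) = 4*(5 + y) = 20 + 4*y)
H = 4512 (H = (20 + 4*(288 + 8*6 + 36*(-7) + 6*(-7)))*24 = (20 + 4*(288 + 48 - 252 - 42))*24 = (20 + 4*42)*24 = (20 + 168)*24 = 188*24 = 4512)
H - 7674 = 4512 - 7674 = -3162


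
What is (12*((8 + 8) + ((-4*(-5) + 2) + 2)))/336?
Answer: 10/7 ≈ 1.4286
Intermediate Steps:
(12*((8 + 8) + ((-4*(-5) + 2) + 2)))/336 = (12*(16 + ((20 + 2) + 2)))*(1/336) = (12*(16 + (22 + 2)))*(1/336) = (12*(16 + 24))*(1/336) = (12*40)*(1/336) = 480*(1/336) = 10/7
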